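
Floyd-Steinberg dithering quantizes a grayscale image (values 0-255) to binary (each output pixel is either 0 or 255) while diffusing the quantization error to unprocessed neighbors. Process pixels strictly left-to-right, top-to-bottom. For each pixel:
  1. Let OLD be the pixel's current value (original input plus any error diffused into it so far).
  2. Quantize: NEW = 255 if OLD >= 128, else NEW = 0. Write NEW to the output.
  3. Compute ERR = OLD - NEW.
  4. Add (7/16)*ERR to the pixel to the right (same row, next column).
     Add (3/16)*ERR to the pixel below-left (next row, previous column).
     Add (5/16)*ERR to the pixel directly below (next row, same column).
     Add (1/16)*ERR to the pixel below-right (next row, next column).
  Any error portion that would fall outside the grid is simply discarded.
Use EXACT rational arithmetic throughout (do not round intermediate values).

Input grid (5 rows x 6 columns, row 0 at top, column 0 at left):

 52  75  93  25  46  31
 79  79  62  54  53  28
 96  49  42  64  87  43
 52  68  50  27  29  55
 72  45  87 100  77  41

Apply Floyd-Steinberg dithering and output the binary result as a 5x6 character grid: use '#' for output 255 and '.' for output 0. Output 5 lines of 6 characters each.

(0,0): OLD=52 → NEW=0, ERR=52
(0,1): OLD=391/4 → NEW=0, ERR=391/4
(0,2): OLD=8689/64 → NEW=255, ERR=-7631/64
(0,3): OLD=-27817/1024 → NEW=0, ERR=-27817/1024
(0,4): OLD=558945/16384 → NEW=0, ERR=558945/16384
(0,5): OLD=12039079/262144 → NEW=0, ERR=12039079/262144
(1,0): OLD=7269/64 → NEW=0, ERR=7269/64
(1,1): OLD=71747/512 → NEW=255, ERR=-58813/512
(1,2): OLD=-401409/16384 → NEW=0, ERR=-401409/16384
(1,3): OLD=2210963/65536 → NEW=0, ERR=2210963/65536
(1,4): OLD=357916761/4194304 → NEW=0, ERR=357916761/4194304
(1,5): OLD=5490681759/67108864 → NEW=0, ERR=5490681759/67108864
(2,0): OLD=900753/8192 → NEW=0, ERR=900753/8192
(2,1): OLD=16702155/262144 → NEW=0, ERR=16702155/262144
(2,2): OLD=257382433/4194304 → NEW=0, ERR=257382433/4194304
(2,3): OLD=3887571033/33554432 → NEW=0, ERR=3887571033/33554432
(2,4): OLD=195210945419/1073741824 → NEW=255, ERR=-78593219701/1073741824
(2,5): OLD=719463068541/17179869184 → NEW=0, ERR=719463068541/17179869184
(3,0): OLD=412330753/4194304 → NEW=0, ERR=412330753/4194304
(3,1): OLD=5009611629/33554432 → NEW=255, ERR=-3546768531/33554432
(3,2): OLD=13056026071/268435456 → NEW=0, ERR=13056026071/268435456
(3,3): OLD=1281546806981/17179869184 → NEW=0, ERR=1281546806981/17179869184
(3,4): OLD=7401827474341/137438953472 → NEW=0, ERR=7401827474341/137438953472
(3,5): OLD=191477661995659/2199023255552 → NEW=0, ERR=191477661995659/2199023255552
(4,0): OLD=44507630191/536870912 → NEW=0, ERR=44507630191/536870912
(4,1): OLD=545473478307/8589934592 → NEW=0, ERR=545473478307/8589934592
(4,2): OLD=37757629876217/274877906944 → NEW=255, ERR=-32336236394503/274877906944
(4,3): OLD=373755076450109/4398046511104 → NEW=0, ERR=373755076450109/4398046511104
(4,4): OLD=10695913187286541/70368744177664 → NEW=255, ERR=-7248116578017779/70368744177664
(4,5): OLD=29851241720591163/1125899906842624 → NEW=0, ERR=29851241720591163/1125899906842624
Row 0: ..#...
Row 1: .#....
Row 2: ....#.
Row 3: .#....
Row 4: ..#.#.

Answer: ..#...
.#....
....#.
.#....
..#.#.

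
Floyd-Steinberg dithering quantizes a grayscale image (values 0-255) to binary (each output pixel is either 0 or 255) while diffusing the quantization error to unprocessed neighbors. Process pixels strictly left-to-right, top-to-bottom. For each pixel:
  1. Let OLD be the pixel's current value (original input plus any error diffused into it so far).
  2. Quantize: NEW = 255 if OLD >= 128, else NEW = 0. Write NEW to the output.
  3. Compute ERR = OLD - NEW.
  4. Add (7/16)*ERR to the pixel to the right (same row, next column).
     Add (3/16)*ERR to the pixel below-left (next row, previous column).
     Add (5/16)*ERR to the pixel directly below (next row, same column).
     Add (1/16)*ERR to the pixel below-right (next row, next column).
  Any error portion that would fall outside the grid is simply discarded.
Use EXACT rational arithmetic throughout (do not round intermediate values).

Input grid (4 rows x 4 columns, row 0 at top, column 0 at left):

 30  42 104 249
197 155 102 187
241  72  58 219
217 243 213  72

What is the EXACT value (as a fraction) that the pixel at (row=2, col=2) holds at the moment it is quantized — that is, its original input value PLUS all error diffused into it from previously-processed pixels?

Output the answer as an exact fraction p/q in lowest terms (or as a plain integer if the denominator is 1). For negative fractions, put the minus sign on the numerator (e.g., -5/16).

(0,0): OLD=30 → NEW=0, ERR=30
(0,1): OLD=441/8 → NEW=0, ERR=441/8
(0,2): OLD=16399/128 → NEW=255, ERR=-16241/128
(0,3): OLD=396265/2048 → NEW=255, ERR=-125975/2048
(1,0): OLD=27739/128 → NEW=255, ERR=-4901/128
(1,1): OLD=136765/1024 → NEW=255, ERR=-124355/1024
(1,2): OLD=37057/32768 → NEW=0, ERR=37057/32768
(1,3): OLD=84065559/524288 → NEW=255, ERR=-49627881/524288
(2,0): OLD=3379439/16384 → NEW=255, ERR=-798481/16384
(2,1): OLD=5529717/524288 → NEW=0, ERR=5529717/524288
(2,2): OLD=39457305/1048576 → NEW=0, ERR=39457305/1048576
Target (2,2): original=58, with diffused error = 39457305/1048576

Answer: 39457305/1048576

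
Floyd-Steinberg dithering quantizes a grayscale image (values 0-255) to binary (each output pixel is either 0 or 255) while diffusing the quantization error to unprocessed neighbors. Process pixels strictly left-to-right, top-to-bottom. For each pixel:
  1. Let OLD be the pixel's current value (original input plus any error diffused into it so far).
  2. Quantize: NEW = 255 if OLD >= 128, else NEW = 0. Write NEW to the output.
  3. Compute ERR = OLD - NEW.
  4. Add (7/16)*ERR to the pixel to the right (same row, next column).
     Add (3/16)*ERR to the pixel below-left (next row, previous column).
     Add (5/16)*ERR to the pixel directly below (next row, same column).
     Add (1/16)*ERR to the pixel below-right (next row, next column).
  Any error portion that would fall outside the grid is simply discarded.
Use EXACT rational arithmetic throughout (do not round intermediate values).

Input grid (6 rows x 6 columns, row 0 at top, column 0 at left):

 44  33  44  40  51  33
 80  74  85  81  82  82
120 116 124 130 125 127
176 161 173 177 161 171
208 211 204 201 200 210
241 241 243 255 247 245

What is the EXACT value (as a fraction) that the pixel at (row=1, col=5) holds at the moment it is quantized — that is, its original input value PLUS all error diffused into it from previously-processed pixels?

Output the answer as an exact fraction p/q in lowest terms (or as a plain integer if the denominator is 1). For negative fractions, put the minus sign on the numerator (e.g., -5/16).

Answer: 9662781881/67108864

Derivation:
(0,0): OLD=44 → NEW=0, ERR=44
(0,1): OLD=209/4 → NEW=0, ERR=209/4
(0,2): OLD=4279/64 → NEW=0, ERR=4279/64
(0,3): OLD=70913/1024 → NEW=0, ERR=70913/1024
(0,4): OLD=1331975/16384 → NEW=0, ERR=1331975/16384
(0,5): OLD=17974577/262144 → NEW=0, ERR=17974577/262144
(1,0): OLD=6627/64 → NEW=0, ERR=6627/64
(1,1): OLD=77269/512 → NEW=255, ERR=-53291/512
(1,2): OLD=1255129/16384 → NEW=0, ERR=1255129/16384
(1,3): OLD=10195989/65536 → NEW=255, ERR=-6515691/65536
(1,4): OLD=340129039/4194304 → NEW=0, ERR=340129039/4194304
(1,5): OLD=9662781881/67108864 → NEW=255, ERR=-7449978439/67108864
Target (1,5): original=82, with diffused error = 9662781881/67108864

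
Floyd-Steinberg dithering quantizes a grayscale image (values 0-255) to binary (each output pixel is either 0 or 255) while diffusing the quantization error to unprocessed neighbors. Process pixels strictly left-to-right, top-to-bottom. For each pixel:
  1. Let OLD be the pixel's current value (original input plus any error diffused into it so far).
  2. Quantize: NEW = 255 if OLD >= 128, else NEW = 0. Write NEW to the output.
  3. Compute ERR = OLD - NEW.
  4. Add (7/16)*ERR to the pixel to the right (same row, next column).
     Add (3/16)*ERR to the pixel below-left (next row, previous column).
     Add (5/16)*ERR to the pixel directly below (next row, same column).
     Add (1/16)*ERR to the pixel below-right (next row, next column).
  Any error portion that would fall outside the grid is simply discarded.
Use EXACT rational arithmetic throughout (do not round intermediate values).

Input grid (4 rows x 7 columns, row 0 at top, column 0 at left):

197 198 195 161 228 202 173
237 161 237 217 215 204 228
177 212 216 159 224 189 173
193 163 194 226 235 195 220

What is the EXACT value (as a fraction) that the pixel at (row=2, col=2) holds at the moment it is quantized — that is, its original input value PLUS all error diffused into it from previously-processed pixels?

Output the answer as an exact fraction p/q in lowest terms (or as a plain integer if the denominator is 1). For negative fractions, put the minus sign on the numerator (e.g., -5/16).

(0,0): OLD=197 → NEW=255, ERR=-58
(0,1): OLD=1381/8 → NEW=255, ERR=-659/8
(0,2): OLD=20347/128 → NEW=255, ERR=-12293/128
(0,3): OLD=243677/2048 → NEW=0, ERR=243677/2048
(0,4): OLD=9176843/32768 → NEW=255, ERR=821003/32768
(0,5): OLD=111653197/524288 → NEW=255, ERR=-22040243/524288
(0,6): OLD=1296947483/8388608 → NEW=255, ERR=-842147557/8388608
(1,0): OLD=26039/128 → NEW=255, ERR=-6601/128
(1,1): OLD=93249/1024 → NEW=0, ERR=93249/1024
(1,2): OLD=8650389/32768 → NEW=255, ERR=294549/32768
(1,3): OLD=33660625/131072 → NEW=255, ERR=237265/131072
(1,4): OLD=1872134963/8388608 → NEW=255, ERR=-266960077/8388608
(1,5): OLD=10716105315/67108864 → NEW=255, ERR=-6396655005/67108864
(1,6): OLD=163529497453/1073741824 → NEW=255, ERR=-110274667667/1073741824
(2,0): OLD=2915675/16384 → NEW=255, ERR=-1262245/16384
(2,1): OLD=107591257/524288 → NEW=255, ERR=-26102183/524288
(2,2): OLD=1703378635/8388608 → NEW=255, ERR=-435716405/8388608
Target (2,2): original=216, with diffused error = 1703378635/8388608

Answer: 1703378635/8388608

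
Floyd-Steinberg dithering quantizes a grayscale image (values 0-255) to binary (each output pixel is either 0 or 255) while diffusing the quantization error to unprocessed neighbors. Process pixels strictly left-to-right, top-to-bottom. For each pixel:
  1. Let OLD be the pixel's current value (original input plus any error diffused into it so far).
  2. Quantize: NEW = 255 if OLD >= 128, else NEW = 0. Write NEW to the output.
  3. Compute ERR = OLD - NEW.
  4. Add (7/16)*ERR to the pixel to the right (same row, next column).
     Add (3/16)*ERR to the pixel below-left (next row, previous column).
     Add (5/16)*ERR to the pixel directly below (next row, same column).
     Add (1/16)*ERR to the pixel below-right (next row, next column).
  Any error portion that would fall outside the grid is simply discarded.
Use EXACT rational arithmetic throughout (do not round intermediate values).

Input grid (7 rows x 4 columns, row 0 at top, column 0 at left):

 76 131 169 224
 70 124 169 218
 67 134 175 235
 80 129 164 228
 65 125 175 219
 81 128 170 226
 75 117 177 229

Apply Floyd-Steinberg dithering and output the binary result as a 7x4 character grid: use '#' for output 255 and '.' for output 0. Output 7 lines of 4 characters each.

(0,0): OLD=76 → NEW=0, ERR=76
(0,1): OLD=657/4 → NEW=255, ERR=-363/4
(0,2): OLD=8275/64 → NEW=255, ERR=-8045/64
(0,3): OLD=173061/1024 → NEW=255, ERR=-88059/1024
(1,0): OLD=4911/64 → NEW=0, ERR=4911/64
(1,1): OLD=56521/512 → NEW=0, ERR=56521/512
(1,2): OLD=2559485/16384 → NEW=255, ERR=-1618435/16384
(1,3): OLD=36714107/262144 → NEW=255, ERR=-30132613/262144
(2,0): OLD=914867/8192 → NEW=0, ERR=914867/8192
(2,1): OLD=53380705/262144 → NEW=255, ERR=-13466015/262144
(2,2): OLD=56100901/524288 → NEW=0, ERR=56100901/524288
(2,3): OLD=2010913137/8388608 → NEW=255, ERR=-128181903/8388608
(3,0): OLD=441524995/4194304 → NEW=0, ERR=441524995/4194304
(3,1): OLD=12485270749/67108864 → NEW=255, ERR=-4627489571/67108864
(3,2): OLD=173082143267/1073741824 → NEW=255, ERR=-100722021853/1073741824
(3,3): OLD=3244814248309/17179869184 → NEW=255, ERR=-1136052393611/17179869184
(4,0): OLD=91232749447/1073741824 → NEW=0, ERR=91232749447/1073741824
(4,1): OLD=1113389030805/8589934592 → NEW=255, ERR=-1077044290155/8589934592
(4,2): OLD=20374457393781/274877906944 → NEW=0, ERR=20374457393781/274877906944
(4,3): OLD=989124358604995/4398046511104 → NEW=255, ERR=-132377501726525/4398046511104
(5,0): OLD=11550732338647/137438953472 → NEW=0, ERR=11550732338647/137438953472
(5,1): OLD=636812075777345/4398046511104 → NEW=255, ERR=-484689784554175/4398046511104
(5,2): OLD=289101107127725/2199023255552 → NEW=255, ERR=-271649823038035/2199023255552
(5,3): OLD=11764342471287445/70368744177664 → NEW=255, ERR=-6179687294016875/70368744177664
(6,0): OLD=5671703633845795/70368744177664 → NEW=0, ERR=5671703633845795/70368744177664
(6,1): OLD=112492623718909477/1125899906842624 → NEW=0, ERR=112492623718909477/1125899906842624
(6,2): OLD=2859867780274629107/18014398509481984 → NEW=255, ERR=-1733803839643276813/18014398509481984
(6,3): OLD=43732774174569868965/288230376151711744 → NEW=255, ERR=-29765971744116625755/288230376151711744
Row 0: .###
Row 1: ..##
Row 2: .#.#
Row 3: .###
Row 4: .#.#
Row 5: .###
Row 6: ..##

Answer: .###
..##
.#.#
.###
.#.#
.###
..##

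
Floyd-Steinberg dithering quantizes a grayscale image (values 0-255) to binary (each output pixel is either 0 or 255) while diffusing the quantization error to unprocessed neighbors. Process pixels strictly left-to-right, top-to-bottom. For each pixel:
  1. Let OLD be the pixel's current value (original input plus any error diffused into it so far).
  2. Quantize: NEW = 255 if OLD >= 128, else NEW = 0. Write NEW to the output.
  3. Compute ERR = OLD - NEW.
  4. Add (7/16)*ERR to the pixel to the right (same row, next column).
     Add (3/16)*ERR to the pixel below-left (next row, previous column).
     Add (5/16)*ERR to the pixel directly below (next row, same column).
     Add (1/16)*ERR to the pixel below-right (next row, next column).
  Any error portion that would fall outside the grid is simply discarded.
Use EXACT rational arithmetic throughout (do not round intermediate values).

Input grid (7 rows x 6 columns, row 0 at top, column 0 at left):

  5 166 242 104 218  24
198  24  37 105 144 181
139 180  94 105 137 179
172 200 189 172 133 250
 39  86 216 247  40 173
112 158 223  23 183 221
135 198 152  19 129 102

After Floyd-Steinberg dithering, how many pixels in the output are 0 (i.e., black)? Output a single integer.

Answer: 19

Derivation:
(0,0): OLD=5 → NEW=0, ERR=5
(0,1): OLD=2691/16 → NEW=255, ERR=-1389/16
(0,2): OLD=52229/256 → NEW=255, ERR=-13051/256
(0,3): OLD=334627/4096 → NEW=0, ERR=334627/4096
(0,4): OLD=16629237/65536 → NEW=255, ERR=-82443/65536
(0,5): OLD=24588723/1048576 → NEW=0, ERR=24588723/1048576
(1,0): OLD=46921/256 → NEW=255, ERR=-18359/256
(1,1): OLD=-89601/2048 → NEW=0, ERR=-89601/2048
(1,2): OLD=774635/65536 → NEW=0, ERR=774635/65536
(1,3): OLD=34676175/262144 → NEW=255, ERR=-32170545/262144
(1,4): OLD=1667979085/16777216 → NEW=0, ERR=1667979085/16777216
(1,5): OLD=62208663563/268435456 → NEW=255, ERR=-6242377717/268435456
(2,0): OLD=3551589/32768 → NEW=0, ERR=3551589/32768
(2,1): OLD=221753767/1048576 → NEW=255, ERR=-45633113/1048576
(2,2): OLD=887675061/16777216 → NEW=0, ERR=887675061/16777216
(2,3): OLD=14653558861/134217728 → NEW=0, ERR=14653558861/134217728
(2,4): OLD=875328899175/4294967296 → NEW=255, ERR=-219887761305/4294967296
(2,5): OLD=10689184435009/68719476736 → NEW=255, ERR=-6834282132671/68719476736
(3,0): OLD=3317036053/16777216 → NEW=255, ERR=-961154027/16777216
(3,1): OLD=23894901361/134217728 → NEW=255, ERR=-10330619279/134217728
(3,2): OLD=203593357539/1073741824 → NEW=255, ERR=-70210807581/1073741824
(3,3): OLD=11765998335785/68719476736 → NEW=255, ERR=-5757468231895/68719476736
(3,4): OLD=37670761852681/549755813888 → NEW=0, ERR=37670761852681/549755813888
(3,5): OLD=2161201669766887/8796093022208 → NEW=255, ERR=-81802050896153/8796093022208
(4,0): OLD=14313843355/2147483648 → NEW=0, ERR=14313843355/2147483648
(4,1): OLD=1684392299871/34359738368 → NEW=0, ERR=1684392299871/34359738368
(4,2): OLD=216046863605357/1099511627776 → NEW=255, ERR=-64328601477523/1099511627776
(4,3): OLD=3588500988229633/17592186044416 → NEW=255, ERR=-897506453096447/17592186044416
(4,4): OLD=9039051620438033/281474976710656 → NEW=0, ERR=9039051620438033/281474976710656
(4,5): OLD=848595198803350231/4503599627370496 → NEW=255, ERR=-299822706176126249/4503599627370496
(5,0): OLD=67770935523469/549755813888 → NEW=0, ERR=67770935523469/549755813888
(5,1): OLD=3812204143690845/17592186044416 → NEW=255, ERR=-673803297635235/17592186044416
(5,2): OLD=25537949051536207/140737488355328 → NEW=255, ERR=-10350110479072433/140737488355328
(5,3): OLD=-102470238642140203/4503599627370496 → NEW=0, ERR=-102470238642140203/4503599627370496
(5,4): OLD=1507892799694975541/9007199254740992 → NEW=255, ERR=-788943010263977419/9007199254740992
(5,5): OLD=23617878083009060345/144115188075855872 → NEW=255, ERR=-13131494876334187015/144115188075855872
(6,0): OLD=46821061646787895/281474976710656 → NEW=255, ERR=-24955057414429385/281474976710656
(6,1): OLD=635721116621115243/4503599627370496 → NEW=255, ERR=-512696788358361237/4503599627370496
(6,2): OLD=1306988684620971891/18014398509481984 → NEW=0, ERR=1306988684620971891/18014398509481984
(6,3): OLD=6517420963481386375/288230376151711744 → NEW=0, ERR=6517420963481386375/288230376151711744
(6,4): OLD=428951496948164262119/4611686018427387904 → NEW=0, ERR=428951496948164262119/4611686018427387904
(6,5): OLD=8023954059242020533233/73786976294838206464 → NEW=0, ERR=8023954059242020533233/73786976294838206464
Output grid:
  Row 0: .##.#.  (3 black, running=3)
  Row 1: #..#.#  (3 black, running=6)
  Row 2: .#..##  (3 black, running=9)
  Row 3: ####.#  (1 black, running=10)
  Row 4: ..##.#  (3 black, running=13)
  Row 5: .##.##  (2 black, running=15)
  Row 6: ##....  (4 black, running=19)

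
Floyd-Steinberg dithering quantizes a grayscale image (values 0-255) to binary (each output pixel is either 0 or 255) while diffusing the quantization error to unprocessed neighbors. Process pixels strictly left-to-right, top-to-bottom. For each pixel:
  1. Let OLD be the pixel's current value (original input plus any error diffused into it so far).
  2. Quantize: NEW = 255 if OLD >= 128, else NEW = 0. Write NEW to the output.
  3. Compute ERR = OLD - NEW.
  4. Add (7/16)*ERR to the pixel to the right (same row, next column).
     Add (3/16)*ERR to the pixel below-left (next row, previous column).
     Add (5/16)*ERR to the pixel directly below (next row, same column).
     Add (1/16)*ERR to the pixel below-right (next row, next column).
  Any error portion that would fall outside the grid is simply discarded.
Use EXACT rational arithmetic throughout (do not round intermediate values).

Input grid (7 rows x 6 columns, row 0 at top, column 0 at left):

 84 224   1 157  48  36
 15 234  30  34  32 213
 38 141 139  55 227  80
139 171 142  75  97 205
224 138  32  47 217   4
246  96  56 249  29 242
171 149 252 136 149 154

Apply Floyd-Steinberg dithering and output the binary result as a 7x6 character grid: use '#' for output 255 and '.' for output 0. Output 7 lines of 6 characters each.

(0,0): OLD=84 → NEW=0, ERR=84
(0,1): OLD=1043/4 → NEW=255, ERR=23/4
(0,2): OLD=225/64 → NEW=0, ERR=225/64
(0,3): OLD=162343/1024 → NEW=255, ERR=-98777/1024
(0,4): OLD=94993/16384 → NEW=0, ERR=94993/16384
(0,5): OLD=10102135/262144 → NEW=0, ERR=10102135/262144
(1,0): OLD=2709/64 → NEW=0, ERR=2709/64
(1,1): OLD=133235/512 → NEW=255, ERR=2675/512
(1,2): OLD=256527/16384 → NEW=0, ERR=256527/16384
(1,3): OLD=787251/65536 → NEW=0, ERR=787251/65536
(1,4): OLD=168879689/4194304 → NEW=0, ERR=168879689/4194304
(1,5): OLD=16308834863/67108864 → NEW=255, ERR=-803925457/67108864
(2,0): OLD=427681/8192 → NEW=0, ERR=427681/8192
(2,1): OLD=44840923/262144 → NEW=255, ERR=-22005797/262144
(2,2): OLD=460306449/4194304 → NEW=0, ERR=460306449/4194304
(2,3): OLD=3868681481/33554432 → NEW=0, ERR=3868681481/33554432
(2,4): OLD=309805678555/1073741824 → NEW=255, ERR=36001513435/1073741824
(2,5): OLD=1605319292589/17179869184 → NEW=0, ERR=1605319292589/17179869184
(3,0): OLD=585419825/4194304 → NEW=255, ERR=-484127695/4194304
(3,1): OLD=3963075069/33554432 → NEW=0, ERR=3963075069/33554432
(3,2): OLD=65589377687/268435456 → NEW=255, ERR=-2861663593/268435456
(3,3): OLD=2053195636405/17179869184 → NEW=0, ERR=2053195636405/17179869184
(3,4): OLD=25356185149621/137438953472 → NEW=255, ERR=-9690747985739/137438953472
(3,5): OLD=451785496911227/2199023255552 → NEW=255, ERR=-108965433254533/2199023255552
(4,0): OLD=112783201695/536870912 → NEW=255, ERR=-24118880865/536870912
(4,1): OLD=1254486486643/8589934592 → NEW=255, ERR=-935946834317/8589934592
(4,2): OLD=2965786336553/274877906944 → NEW=0, ERR=2965786336553/274877906944
(4,3): OLD=330649509856493/4398046511104 → NEW=0, ERR=330649509856493/4398046511104
(4,4): OLD=15905869861222781/70368744177664 → NEW=255, ERR=-2038159904081539/70368744177664
(4,5): OLD=-32159651990623925/1125899906842624 → NEW=0, ERR=-32159651990623925/1125899906842624
(5,0): OLD=29072631581961/137438953472 → NEW=255, ERR=-5974301553399/137438953472
(5,1): OLD=185369241834457/4398046511104 → NEW=0, ERR=185369241834457/4398046511104
(5,2): OLD=2994120512056899/35184372088832 → NEW=0, ERR=2994120512056899/35184372088832
(5,3): OLD=343363486351042353/1125899906842624 → NEW=255, ERR=56259010106173233/1125899906842624
(5,4): OLD=92668144217882185/2251799813685248 → NEW=0, ERR=92668144217882185/2251799813685248
(5,5): OLD=8980828251277607053/36028797018963968 → NEW=255, ERR=-206514988558204787/36028797018963968
(6,0): OLD=11633274731340075/70368744177664 → NEW=255, ERR=-6310755033964245/70368744177664
(6,1): OLD=153319220905558927/1125899906842624 → NEW=255, ERR=-133785255339310193/1125899906842624
(6,2): OLD=1074605618792883287/4503599627370496 → NEW=255, ERR=-73812286186593193/4503599627370496
(6,3): OLD=11347583278826087787/72057594037927936 → NEW=255, ERR=-7027103200845535893/72057594037927936
(6,4): OLD=139783971570808455963/1152921504606846976 → NEW=0, ERR=139783971570808455963/1152921504606846976
(6,5): OLD=3833690080017173053405/18446744073709551616 → NEW=255, ERR=-870229658778762608675/18446744073709551616
Row 0: .#.#..
Row 1: .#...#
Row 2: .#..#.
Row 3: #.#.##
Row 4: ##..#.
Row 5: #..#.#
Row 6: ####.#

Answer: .#.#..
.#...#
.#..#.
#.#.##
##..#.
#..#.#
####.#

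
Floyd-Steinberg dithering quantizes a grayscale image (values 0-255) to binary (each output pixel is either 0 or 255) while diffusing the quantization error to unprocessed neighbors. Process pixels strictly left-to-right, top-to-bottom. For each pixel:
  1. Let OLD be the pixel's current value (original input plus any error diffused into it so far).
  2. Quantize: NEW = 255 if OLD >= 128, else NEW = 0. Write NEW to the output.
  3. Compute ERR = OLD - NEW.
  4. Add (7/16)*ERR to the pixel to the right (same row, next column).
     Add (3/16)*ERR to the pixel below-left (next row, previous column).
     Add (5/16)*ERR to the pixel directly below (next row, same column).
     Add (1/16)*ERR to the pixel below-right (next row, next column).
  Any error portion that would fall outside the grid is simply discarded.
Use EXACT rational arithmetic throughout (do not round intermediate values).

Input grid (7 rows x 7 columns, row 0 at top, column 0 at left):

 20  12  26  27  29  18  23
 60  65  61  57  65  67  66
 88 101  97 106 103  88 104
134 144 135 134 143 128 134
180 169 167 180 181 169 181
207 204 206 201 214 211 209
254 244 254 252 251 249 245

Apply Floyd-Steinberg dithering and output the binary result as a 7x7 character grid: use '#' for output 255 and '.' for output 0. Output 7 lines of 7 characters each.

(0,0): OLD=20 → NEW=0, ERR=20
(0,1): OLD=83/4 → NEW=0, ERR=83/4
(0,2): OLD=2245/64 → NEW=0, ERR=2245/64
(0,3): OLD=43363/1024 → NEW=0, ERR=43363/1024
(0,4): OLD=778677/16384 → NEW=0, ERR=778677/16384
(0,5): OLD=10169331/262144 → NEW=0, ERR=10169331/262144
(0,6): OLD=167654309/4194304 → NEW=0, ERR=167654309/4194304
(1,0): OLD=4489/64 → NEW=0, ERR=4489/64
(1,1): OLD=56319/512 → NEW=0, ERR=56319/512
(1,2): OLD=2118827/16384 → NEW=255, ERR=-2059093/16384
(1,3): OLD=1727087/65536 → NEW=0, ERR=1727087/65536
(1,4): OLD=424891277/4194304 → NEW=0, ERR=424891277/4194304
(1,5): OLD=4493191773/33554432 → NEW=255, ERR=-4063188387/33554432
(1,6): OLD=14999008211/536870912 → NEW=0, ERR=14999008211/536870912
(2,0): OLD=1069413/8192 → NEW=255, ERR=-1019547/8192
(2,1): OLD=16185831/262144 → NEW=0, ERR=16185831/262144
(2,2): OLD=404981237/4194304 → NEW=0, ERR=404981237/4194304
(2,3): OLD=5624311053/33554432 → NEW=255, ERR=-2932069107/33554432
(2,4): OLD=20231787325/268435456 → NEW=0, ERR=20231787325/268435456
(2,5): OLD=813487303775/8589934592 → NEW=0, ERR=813487303775/8589934592
(2,6): OLD=20147806717321/137438953472 → NEW=255, ERR=-14899126418039/137438953472
(3,0): OLD=447466709/4194304 → NEW=0, ERR=447466709/4194304
(3,1): OLD=7391872753/33554432 → NEW=255, ERR=-1164507407/33554432
(3,2): OLD=36900424899/268435456 → NEW=255, ERR=-31550616381/268435456
(3,3): OLD=81000674965/1073741824 → NEW=0, ERR=81000674965/1073741824
(3,4): OLD=29116746336469/137438953472 → NEW=255, ERR=-5930186798891/137438953472
(3,5): OLD=135351974638351/1099511627776 → NEW=0, ERR=135351974638351/1099511627776
(3,6): OLD=2812978070581841/17592186044416 → NEW=255, ERR=-1673029370744239/17592186044416
(4,0): OLD=111041910299/536870912 → NEW=255, ERR=-25860172261/536870912
(4,1): OLD=1045489188127/8589934592 → NEW=0, ERR=1045489188127/8589934592
(4,2): OLD=26868533228721/137438953472 → NEW=255, ERR=-8178399906639/137438953472
(4,3): OLD=178235671323371/1099511627776 → NEW=255, ERR=-102139793759509/1099511627776
(4,4): OLD=1360500130423153/8796093022208 → NEW=255, ERR=-882503590239887/8796093022208
(4,5): OLD=40264226749319761/281474976710656 → NEW=255, ERR=-31511892311897519/281474976710656
(4,6): OLD=495376042218655879/4503599627370496 → NEW=0, ERR=495376042218655879/4503599627370496
(5,0): OLD=29517517152205/137438953472 → NEW=255, ERR=-5529415983155/137438953472
(5,1): OLD=231189281740975/1099511627776 → NEW=255, ERR=-49186183341905/1099511627776
(5,2): OLD=1389977140146265/8796093022208 → NEW=255, ERR=-853026580516775/8796093022208
(5,3): OLD=7530264490339293/70368744177664 → NEW=0, ERR=7530264490339293/70368744177664
(5,4): OLD=912733687410277567/4503599627370496 → NEW=255, ERR=-235684217569198913/4503599627370496
(5,5): OLD=6033848861259873039/36028797018963968 → NEW=255, ERR=-3153494378575938801/36028797018963968
(5,6): OLD=114187356054207290113/576460752303423488 → NEW=255, ERR=-32810135783165699327/576460752303423488
(6,0): OLD=4099680065929749/17592186044416 → NEW=255, ERR=-386327375396331/17592186044416
(6,1): OLD=56214783293328857/281474976710656 → NEW=255, ERR=-15561335767888423/281474976710656
(6,2): OLD=976272213042746859/4503599627370496 → NEW=255, ERR=-172145691936729621/4503599627370496
(6,3): OLD=9109688114488560373/36028797018963968 → NEW=255, ERR=-77655125347251467/36028797018963968
(6,4): OLD=16139463316410810039/72057594037927936 → NEW=255, ERR=-2235223163260813641/72057594037927936
(6,5): OLD=1790569602549803949371/9223372036854775808 → NEW=255, ERR=-561390266848163881669/9223372036854775808
(6,6): OLD=28793781092964877716461/147573952589676412928 → NEW=255, ERR=-8837576817402607580179/147573952589676412928
Row 0: .......
Row 1: ..#..#.
Row 2: #..#..#
Row 3: .##.#.#
Row 4: #.####.
Row 5: ###.###
Row 6: #######

Answer: .......
..#..#.
#..#..#
.##.#.#
#.####.
###.###
#######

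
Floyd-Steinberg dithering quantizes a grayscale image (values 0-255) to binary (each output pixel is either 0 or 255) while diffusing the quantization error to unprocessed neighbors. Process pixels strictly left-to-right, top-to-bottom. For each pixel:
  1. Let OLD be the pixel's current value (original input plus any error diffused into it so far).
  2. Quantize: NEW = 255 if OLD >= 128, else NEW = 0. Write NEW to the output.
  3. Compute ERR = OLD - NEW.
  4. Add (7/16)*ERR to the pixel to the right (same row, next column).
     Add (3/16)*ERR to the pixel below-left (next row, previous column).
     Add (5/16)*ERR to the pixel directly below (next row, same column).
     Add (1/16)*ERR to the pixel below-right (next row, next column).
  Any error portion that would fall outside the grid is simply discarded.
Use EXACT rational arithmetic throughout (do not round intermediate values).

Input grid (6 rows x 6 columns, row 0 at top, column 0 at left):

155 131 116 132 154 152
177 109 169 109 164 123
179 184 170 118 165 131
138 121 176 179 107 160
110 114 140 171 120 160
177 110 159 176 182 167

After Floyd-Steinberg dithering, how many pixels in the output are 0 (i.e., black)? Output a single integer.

Answer: 15

Derivation:
(0,0): OLD=155 → NEW=255, ERR=-100
(0,1): OLD=349/4 → NEW=0, ERR=349/4
(0,2): OLD=9867/64 → NEW=255, ERR=-6453/64
(0,3): OLD=89997/1024 → NEW=0, ERR=89997/1024
(0,4): OLD=3153115/16384 → NEW=255, ERR=-1024805/16384
(0,5): OLD=32672253/262144 → NEW=0, ERR=32672253/262144
(1,0): OLD=10375/64 → NEW=255, ERR=-5945/64
(1,1): OLD=36081/512 → NEW=0, ERR=36081/512
(1,2): OLD=3117125/16384 → NEW=255, ERR=-1060795/16384
(1,3): OLD=5905377/65536 → NEW=0, ERR=5905377/65536
(1,4): OLD=892288003/4194304 → NEW=255, ERR=-177259517/4194304
(1,5): OLD=9365003813/67108864 → NEW=255, ERR=-7747756507/67108864
(2,0): OLD=1336811/8192 → NEW=255, ERR=-752149/8192
(2,1): OLD=38773065/262144 → NEW=255, ERR=-28073655/262144
(2,2): OLD=520990491/4194304 → NEW=0, ERR=520990491/4194304
(2,3): OLD=6326078979/33554432 → NEW=255, ERR=-2230301181/33554432
(2,4): OLD=114566259593/1073741824 → NEW=0, ERR=114566259593/1073741824
(2,5): OLD=2387327723343/17179869184 → NEW=255, ERR=-1993538918577/17179869184
(3,0): OLD=374249147/4194304 → NEW=0, ERR=374249147/4194304
(3,1): OLD=4835947679/33554432 → NEW=255, ERR=-3720432481/33554432
(3,2): OLD=39500770701/268435456 → NEW=255, ERR=-28950270579/268435456
(3,3): OLD=2384813163239/17179869184 → NEW=255, ERR=-1996053478681/17179869184
(3,4): OLD=8741165749639/137438953472 → NEW=0, ERR=8741165749639/137438953472
(3,5): OLD=347954805620617/2199023255552 → NEW=255, ERR=-212796124545143/2199023255552
(4,0): OLD=62864468757/536870912 → NEW=0, ERR=62864468757/536870912
(4,1): OLD=995871493649/8589934592 → NEW=0, ERR=995871493649/8589934592
(4,2): OLD=35267999431651/274877906944 → NEW=255, ERR=-34825866839069/274877906944
(4,3): OLD=371402524655759/4398046511104 → NEW=0, ERR=371402524655759/4398046511104
(4,4): OLD=10654887056039039/70368744177664 → NEW=255, ERR=-7289142709265281/70368744177664
(4,5): OLD=99548083066555161/1125899906842624 → NEW=0, ERR=99548083066555161/1125899906842624
(5,0): OLD=32343466746051/137438953472 → NEW=255, ERR=-2703466389309/137438953472
(5,1): OLD=532985033241331/4398046511104 → NEW=0, ERR=532985033241331/4398046511104
(5,2): OLD=6878774994263969/35184372088832 → NEW=255, ERR=-2093239888388191/35184372088832
(5,3): OLD=167782377100730363/1125899906842624 → NEW=255, ERR=-119322099144138757/1125899906842624
(5,4): OLD=281744714185883387/2251799813685248 → NEW=0, ERR=281744714185883387/2251799813685248
(5,5): OLD=8751250365437228983/36028797018963968 → NEW=255, ERR=-436092874398582857/36028797018963968
Output grid:
  Row 0: #.#.#.  (3 black, running=3)
  Row 1: #.#.##  (2 black, running=5)
  Row 2: ##.#.#  (2 black, running=7)
  Row 3: .###.#  (2 black, running=9)
  Row 4: ..#.#.  (4 black, running=13)
  Row 5: #.##.#  (2 black, running=15)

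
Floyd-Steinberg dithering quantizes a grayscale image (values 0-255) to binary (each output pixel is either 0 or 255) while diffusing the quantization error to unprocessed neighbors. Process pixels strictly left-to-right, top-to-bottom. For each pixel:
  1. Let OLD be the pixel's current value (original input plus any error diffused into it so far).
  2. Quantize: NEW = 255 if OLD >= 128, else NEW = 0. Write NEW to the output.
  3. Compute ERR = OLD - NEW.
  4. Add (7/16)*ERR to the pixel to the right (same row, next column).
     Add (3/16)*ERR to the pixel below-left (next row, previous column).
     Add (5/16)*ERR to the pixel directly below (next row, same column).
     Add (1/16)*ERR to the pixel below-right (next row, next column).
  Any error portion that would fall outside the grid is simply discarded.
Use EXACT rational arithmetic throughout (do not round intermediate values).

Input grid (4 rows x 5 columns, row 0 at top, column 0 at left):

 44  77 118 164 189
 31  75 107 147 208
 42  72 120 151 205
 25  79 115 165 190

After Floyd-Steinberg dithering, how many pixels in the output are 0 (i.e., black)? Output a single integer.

Answer: 10

Derivation:
(0,0): OLD=44 → NEW=0, ERR=44
(0,1): OLD=385/4 → NEW=0, ERR=385/4
(0,2): OLD=10247/64 → NEW=255, ERR=-6073/64
(0,3): OLD=125425/1024 → NEW=0, ERR=125425/1024
(0,4): OLD=3974551/16384 → NEW=255, ERR=-203369/16384
(1,0): OLD=4019/64 → NEW=0, ERR=4019/64
(1,1): OLD=60165/512 → NEW=0, ERR=60165/512
(1,2): OLD=2584393/16384 → NEW=255, ERR=-1593527/16384
(1,3): OLD=8812421/65536 → NEW=255, ERR=-7899259/65536
(1,4): OLD=166768815/1048576 → NEW=255, ERR=-100618065/1048576
(2,0): OLD=685319/8192 → NEW=0, ERR=685319/8192
(2,1): OLD=34343517/262144 → NEW=255, ERR=-32503203/262144
(2,2): OLD=84325271/4194304 → NEW=0, ERR=84325271/4194304
(2,3): OLD=6580592789/67108864 → NEW=0, ERR=6580592789/67108864
(2,4): OLD=225894601427/1073741824 → NEW=255, ERR=-47909563693/1073741824
(3,0): OLD=116999031/4194304 → NEW=0, ERR=116999031/4194304
(3,1): OLD=2062098187/33554432 → NEW=0, ERR=2062098187/33554432
(3,2): OLD=170516664457/1073741824 → NEW=255, ERR=-103287500663/1073741824
(3,3): OLD=314496489017/2147483648 → NEW=255, ERR=-233111841223/2147483648
(3,4): OLD=4628050733677/34359738368 → NEW=255, ERR=-4133682550163/34359738368
Output grid:
  Row 0: ..#.#  (3 black, running=3)
  Row 1: ..###  (2 black, running=5)
  Row 2: .#..#  (3 black, running=8)
  Row 3: ..###  (2 black, running=10)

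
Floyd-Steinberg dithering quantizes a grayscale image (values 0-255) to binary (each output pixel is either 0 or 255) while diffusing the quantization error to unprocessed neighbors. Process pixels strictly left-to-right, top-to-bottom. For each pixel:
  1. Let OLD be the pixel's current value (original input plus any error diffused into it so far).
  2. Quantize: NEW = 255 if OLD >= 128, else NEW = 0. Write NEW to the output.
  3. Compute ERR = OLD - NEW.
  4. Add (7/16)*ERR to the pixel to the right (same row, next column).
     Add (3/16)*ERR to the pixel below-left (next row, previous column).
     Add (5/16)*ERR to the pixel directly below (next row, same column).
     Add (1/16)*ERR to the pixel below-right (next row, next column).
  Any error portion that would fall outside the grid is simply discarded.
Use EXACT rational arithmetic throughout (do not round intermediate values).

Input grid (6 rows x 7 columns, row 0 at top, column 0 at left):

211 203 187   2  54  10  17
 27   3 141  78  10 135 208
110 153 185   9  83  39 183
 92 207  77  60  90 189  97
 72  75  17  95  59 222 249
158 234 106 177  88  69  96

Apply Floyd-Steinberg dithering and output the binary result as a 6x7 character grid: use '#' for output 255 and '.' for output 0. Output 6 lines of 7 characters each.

Answer: ###....
.....##
.##...#
.#..##.
.#...##
##.#..#

Derivation:
(0,0): OLD=211 → NEW=255, ERR=-44
(0,1): OLD=735/4 → NEW=255, ERR=-285/4
(0,2): OLD=9973/64 → NEW=255, ERR=-6347/64
(0,3): OLD=-42381/1024 → NEW=0, ERR=-42381/1024
(0,4): OLD=588069/16384 → NEW=0, ERR=588069/16384
(0,5): OLD=6737923/262144 → NEW=0, ERR=6737923/262144
(0,6): OLD=118468629/4194304 → NEW=0, ERR=118468629/4194304
(1,0): OLD=-7/64 → NEW=0, ERR=-7/64
(1,1): OLD=-20817/512 → NEW=0, ERR=-20817/512
(1,2): OLD=1310843/16384 → NEW=0, ERR=1310843/16384
(1,3): OLD=6593007/65536 → NEW=0, ERR=6593007/65536
(1,4): OLD=282956989/4194304 → NEW=0, ERR=282956989/4194304
(1,5): OLD=6042690477/33554432 → NEW=255, ERR=-2513689683/33554432
(1,6): OLD=99674521219/536870912 → NEW=255, ERR=-37227561341/536870912
(2,0): OLD=838389/8192 → NEW=0, ERR=838389/8192
(2,1): OLD=52445495/262144 → NEW=255, ERR=-14401225/262144
(2,2): OLD=848462885/4194304 → NEW=255, ERR=-221084635/4194304
(2,3): OLD=1175298173/33554432 → NEW=0, ERR=1175298173/33554432
(2,4): OLD=29970101501/268435456 → NEW=0, ERR=29970101501/268435456
(2,5): OLD=478029506031/8589934592 → NEW=0, ERR=478029506031/8589934592
(2,6): OLD=24875825561465/137438953472 → NEW=255, ERR=-10171107573895/137438953472
(3,0): OLD=476814533/4194304 → NEW=0, ERR=476814533/4194304
(3,1): OLD=7921569921/33554432 → NEW=255, ERR=-634810239/33554432
(3,2): OLD=14867270435/268435456 → NEW=0, ERR=14867270435/268435456
(3,3): OLD=121135436397/1073741824 → NEW=0, ERR=121135436397/1073741824
(3,4): OLD=25683271341253/137438953472 → NEW=255, ERR=-9363661794107/137438953472
(3,5): OLD=186571746234943/1099511627776 → NEW=255, ERR=-93803718847937/1099511627776
(3,6): OLD=704159488188961/17592186044416 → NEW=0, ERR=704159488188961/17592186044416
(4,0): OLD=55822856267/536870912 → NEW=0, ERR=55822856267/536870912
(4,1): OLD=1134456151983/8589934592 → NEW=255, ERR=-1055977168977/8589934592
(4,2): OLD=68124348129/137438953472 → NEW=0, ERR=68124348129/137438953472
(4,3): OLD=133215908044411/1099511627776 → NEW=0, ERR=133215908044411/1099511627776
(4,4): OLD=719267695746929/8796093022208 → NEW=0, ERR=719267695746929/8796093022208
(4,5): OLD=65966824817308865/281474976710656 → NEW=255, ERR=-5809294243908415/281474976710656
(4,6): OLD=1113050254537939607/4503599627370496 → NEW=255, ERR=-35367650441536873/4503599627370496
(5,0): OLD=23013251643005/137438953472 → NEW=255, ERR=-12033681492355/137438953472
(5,1): OLD=180176261041631/1099511627776 → NEW=255, ERR=-100199204041249/1099511627776
(5,2): OLD=715292456424345/8796093022208 → NEW=0, ERR=715292456424345/8796093022208
(5,3): OLD=18704191000580477/70368744177664 → NEW=255, ERR=760161235276157/70368744177664
(5,4): OLD=549359502843488655/4503599627370496 → NEW=0, ERR=549359502843488655/4503599627370496
(5,5): OLD=4307454538953295999/36028797018963968 → NEW=0, ERR=4307454538953295999/36028797018963968
(5,6): OLD=83334118312919974801/576460752303423488 → NEW=255, ERR=-63663373524453014639/576460752303423488
Row 0: ###....
Row 1: .....##
Row 2: .##...#
Row 3: .#..##.
Row 4: .#...##
Row 5: ##.#..#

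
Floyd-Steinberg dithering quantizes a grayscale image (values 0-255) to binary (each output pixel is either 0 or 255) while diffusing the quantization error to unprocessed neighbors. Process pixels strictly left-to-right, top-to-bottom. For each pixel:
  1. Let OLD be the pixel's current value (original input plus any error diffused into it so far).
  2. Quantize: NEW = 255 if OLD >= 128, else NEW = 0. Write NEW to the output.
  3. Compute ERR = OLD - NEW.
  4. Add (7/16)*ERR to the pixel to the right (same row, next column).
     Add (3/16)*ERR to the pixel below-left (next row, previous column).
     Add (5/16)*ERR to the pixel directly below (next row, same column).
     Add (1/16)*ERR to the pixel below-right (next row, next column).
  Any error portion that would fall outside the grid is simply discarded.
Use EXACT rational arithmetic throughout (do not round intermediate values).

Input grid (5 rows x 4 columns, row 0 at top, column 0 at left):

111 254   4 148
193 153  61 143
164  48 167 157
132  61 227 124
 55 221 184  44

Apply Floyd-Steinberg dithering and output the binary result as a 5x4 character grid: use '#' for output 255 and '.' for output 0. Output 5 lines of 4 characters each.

Answer: .#.#
##..
#.##
..#.
.##.

Derivation:
(0,0): OLD=111 → NEW=0, ERR=111
(0,1): OLD=4841/16 → NEW=255, ERR=761/16
(0,2): OLD=6351/256 → NEW=0, ERR=6351/256
(0,3): OLD=650665/4096 → NEW=255, ERR=-393815/4096
(1,0): OLD=60571/256 → NEW=255, ERR=-4709/256
(1,1): OLD=351037/2048 → NEW=255, ERR=-171203/2048
(1,2): OLD=1122305/65536 → NEW=0, ERR=1122305/65536
(1,3): OLD=127923159/1048576 → NEW=0, ERR=127923159/1048576
(2,0): OLD=4671983/32768 → NEW=255, ERR=-3683857/32768
(2,1): OLD=-26473419/1048576 → NEW=0, ERR=-26473419/1048576
(2,2): OLD=375297385/2097152 → NEW=255, ERR=-159476375/2097152
(2,3): OLD=5466856549/33554432 → NEW=255, ERR=-3089523611/33554432
(3,0): OLD=1545755135/16777216 → NEW=0, ERR=1545755135/16777216
(3,1): OLD=19363407457/268435456 → NEW=0, ERR=19363407457/268435456
(3,2): OLD=927510786463/4294967296 → NEW=255, ERR=-167705874017/4294967296
(3,3): OLD=5043371270105/68719476736 → NEW=0, ERR=5043371270105/68719476736
(4,0): OLD=417973834451/4294967296 → NEW=0, ERR=417973834451/4294967296
(4,1): OLD=9777244744441/34359738368 → NEW=255, ERR=1015511460601/34359738368
(4,2): OLD=223197976157145/1099511627776 → NEW=255, ERR=-57177488925735/1099511627776
(4,3): OLD=734350761334207/17592186044416 → NEW=0, ERR=734350761334207/17592186044416
Row 0: .#.#
Row 1: ##..
Row 2: #.##
Row 3: ..#.
Row 4: .##.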